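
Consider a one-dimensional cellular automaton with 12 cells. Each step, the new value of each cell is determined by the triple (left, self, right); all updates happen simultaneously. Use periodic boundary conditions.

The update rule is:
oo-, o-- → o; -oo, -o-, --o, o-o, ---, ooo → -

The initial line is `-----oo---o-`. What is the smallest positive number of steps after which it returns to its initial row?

step 1: ------oo---o
step 2: o------oo---
step 3: -o------oo--
step 4: --o------oo-
step 5: ---o------oo
step 6: o---o------o
step 7: oo---o------
step 8: -oo---o-----
step 9: --oo---o----
step 10: ---oo---o---
step 11: ----oo---o--
step 12: -----oo---o-

12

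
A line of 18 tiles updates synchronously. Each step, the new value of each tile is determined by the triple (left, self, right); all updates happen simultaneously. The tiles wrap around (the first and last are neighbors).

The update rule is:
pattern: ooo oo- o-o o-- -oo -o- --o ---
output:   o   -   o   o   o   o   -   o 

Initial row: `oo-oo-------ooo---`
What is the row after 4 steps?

o-oo-oooooo-oo-oo-
ooo-oooooo-oo-oo-o
oo-oooooo-oo-oo-oo
o-oooooo-oo-oo-ooo

o-oooooo-oo-oo-ooo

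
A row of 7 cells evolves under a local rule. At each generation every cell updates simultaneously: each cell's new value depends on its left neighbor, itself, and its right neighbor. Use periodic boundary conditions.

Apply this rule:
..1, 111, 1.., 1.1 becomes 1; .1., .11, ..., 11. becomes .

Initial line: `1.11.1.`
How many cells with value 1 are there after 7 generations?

.1..1.1
1.11.1.  (repeats generation 0; period 2)
generation 7: .1..1.1
count of 1: 3

3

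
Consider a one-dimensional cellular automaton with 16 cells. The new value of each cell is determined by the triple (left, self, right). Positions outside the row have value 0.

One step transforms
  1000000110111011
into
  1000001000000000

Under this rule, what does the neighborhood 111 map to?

0

At position 11 the neighborhood is 111; the next row has 0 there.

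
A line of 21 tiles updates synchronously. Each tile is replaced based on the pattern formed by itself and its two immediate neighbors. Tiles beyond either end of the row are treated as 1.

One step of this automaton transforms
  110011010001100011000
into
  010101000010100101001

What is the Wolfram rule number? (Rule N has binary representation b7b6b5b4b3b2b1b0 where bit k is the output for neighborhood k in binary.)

66

position 0: 111 → 0  (bit 7 = 0)
position 1: 110 → 1  (bit 6 = 1)
position 6: 101 → 0  (bit 5 = 0)
position 2: 100 → 0  (bit 4 = 0)
position 4: 011 → 0  (bit 3 = 0)
position 7: 010 → 0  (bit 2 = 0)
position 3: 001 → 1  (bit 1 = 1)
position 9: 000 → 0  (bit 0 = 0)
bits b7..b0 = 01000010 = 66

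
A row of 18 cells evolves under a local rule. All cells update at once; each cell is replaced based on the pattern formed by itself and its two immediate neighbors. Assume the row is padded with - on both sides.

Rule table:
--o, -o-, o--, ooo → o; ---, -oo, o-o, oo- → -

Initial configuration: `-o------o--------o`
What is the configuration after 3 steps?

oo-oooo-o-oo--ooo-

ooo----ooo------oo
-o-o--o-o-o----o--
oo-oooo-o-oo--ooo-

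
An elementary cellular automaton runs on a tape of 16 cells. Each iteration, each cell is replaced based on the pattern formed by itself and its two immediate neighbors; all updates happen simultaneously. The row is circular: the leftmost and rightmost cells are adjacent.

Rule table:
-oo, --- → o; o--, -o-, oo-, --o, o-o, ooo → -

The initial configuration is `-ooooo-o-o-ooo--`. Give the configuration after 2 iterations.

-o---------o---o
---ooooooo---o--

---ooooooo---o--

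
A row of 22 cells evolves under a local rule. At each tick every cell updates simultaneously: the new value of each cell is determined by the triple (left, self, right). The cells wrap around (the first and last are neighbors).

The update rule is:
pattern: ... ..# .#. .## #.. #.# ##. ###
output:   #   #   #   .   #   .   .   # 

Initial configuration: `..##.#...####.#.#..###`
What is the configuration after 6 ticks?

##...####.##..#.###.#.
..###.##....###..#..#.
##.#....####.#.#######
#..#####.##..#..######
.##.###....#####.#####
.....#.####.###...###.

.....#.####.###...###.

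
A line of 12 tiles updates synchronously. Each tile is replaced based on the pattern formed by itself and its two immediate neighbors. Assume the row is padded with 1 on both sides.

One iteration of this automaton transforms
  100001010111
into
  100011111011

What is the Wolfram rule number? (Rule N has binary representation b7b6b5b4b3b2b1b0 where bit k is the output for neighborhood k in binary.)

position 10: 111 → 1  (bit 7 = 1)
position 0: 110 → 1  (bit 6 = 1)
position 6: 101 → 1  (bit 5 = 1)
position 1: 100 → 0  (bit 4 = 0)
position 9: 011 → 0  (bit 3 = 0)
position 5: 010 → 1  (bit 2 = 1)
position 4: 001 → 1  (bit 1 = 1)
position 2: 000 → 0  (bit 0 = 0)
bits b7..b0 = 11100110 = 230

230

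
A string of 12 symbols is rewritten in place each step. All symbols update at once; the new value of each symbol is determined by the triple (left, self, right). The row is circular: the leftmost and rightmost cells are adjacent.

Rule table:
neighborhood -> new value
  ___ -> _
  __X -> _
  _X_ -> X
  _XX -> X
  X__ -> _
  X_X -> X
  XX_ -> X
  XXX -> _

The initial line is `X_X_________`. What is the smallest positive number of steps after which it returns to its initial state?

XXX_________
X_X_________

2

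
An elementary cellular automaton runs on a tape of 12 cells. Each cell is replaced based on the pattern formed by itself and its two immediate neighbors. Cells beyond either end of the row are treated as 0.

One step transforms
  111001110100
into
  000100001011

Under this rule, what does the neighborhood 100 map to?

1

At position 3 the neighborhood is 100; the next row has 1 there.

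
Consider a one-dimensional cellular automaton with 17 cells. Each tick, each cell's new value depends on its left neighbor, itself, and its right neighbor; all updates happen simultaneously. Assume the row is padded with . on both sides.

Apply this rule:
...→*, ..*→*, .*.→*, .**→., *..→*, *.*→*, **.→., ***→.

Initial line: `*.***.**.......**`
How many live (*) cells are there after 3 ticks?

**...*..*******..
..******.......**
**......*******..
count of *: 9

9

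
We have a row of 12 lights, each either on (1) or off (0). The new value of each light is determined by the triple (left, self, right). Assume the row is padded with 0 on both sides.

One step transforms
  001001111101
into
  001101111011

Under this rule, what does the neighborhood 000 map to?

0

At position 0 the neighborhood is 000; the next row has 0 there.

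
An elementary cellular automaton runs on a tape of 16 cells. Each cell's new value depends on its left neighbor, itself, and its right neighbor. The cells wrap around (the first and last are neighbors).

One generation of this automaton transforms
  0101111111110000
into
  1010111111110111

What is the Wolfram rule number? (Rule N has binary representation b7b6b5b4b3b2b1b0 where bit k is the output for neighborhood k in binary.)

227

position 4: 111 → 1  (bit 7 = 1)
position 11: 110 → 1  (bit 6 = 1)
position 2: 101 → 1  (bit 5 = 1)
position 12: 100 → 0  (bit 4 = 0)
position 3: 011 → 0  (bit 3 = 0)
position 1: 010 → 0  (bit 2 = 0)
position 0: 001 → 1  (bit 1 = 1)
position 13: 000 → 1  (bit 0 = 1)
bits b7..b0 = 11100011 = 227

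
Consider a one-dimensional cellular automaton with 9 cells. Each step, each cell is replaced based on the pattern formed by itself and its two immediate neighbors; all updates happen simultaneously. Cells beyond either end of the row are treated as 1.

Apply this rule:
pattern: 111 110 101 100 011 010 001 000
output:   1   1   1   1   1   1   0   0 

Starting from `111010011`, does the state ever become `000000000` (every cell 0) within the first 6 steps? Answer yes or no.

111111011
111111111
111111111  (fixed point — unchanged through step 6)
step 6 is 111111111, still not uniform 0

no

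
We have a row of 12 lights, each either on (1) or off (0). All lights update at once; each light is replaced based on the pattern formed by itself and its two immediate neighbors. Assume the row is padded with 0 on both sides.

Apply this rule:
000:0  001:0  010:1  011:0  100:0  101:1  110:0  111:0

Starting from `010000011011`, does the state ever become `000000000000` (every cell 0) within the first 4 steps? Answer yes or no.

no

010000000100
010000000100  (fixed point — unchanged through step 4)
step 4 is 010000000100, still not uniform 0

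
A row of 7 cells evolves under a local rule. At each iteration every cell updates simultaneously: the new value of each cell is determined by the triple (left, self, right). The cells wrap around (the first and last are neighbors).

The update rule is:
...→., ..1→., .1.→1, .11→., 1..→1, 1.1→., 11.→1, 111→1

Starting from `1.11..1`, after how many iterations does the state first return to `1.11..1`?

14

iteration 1: 1..11..
iteration 2: 11..11.
iteration 3: .11..1.
iteration 4: ..11.11
iteration 5: 1..1..1
iteration 6: 11.11..
iteration 7: .1..11.
iteration 8: .11..11
iteration 9: ..11..1
iteration 10: 1..11.1
iteration 11: 11..1..
iteration 12: .11.11.
iteration 13: ..1..11
iteration 14: 1.11..1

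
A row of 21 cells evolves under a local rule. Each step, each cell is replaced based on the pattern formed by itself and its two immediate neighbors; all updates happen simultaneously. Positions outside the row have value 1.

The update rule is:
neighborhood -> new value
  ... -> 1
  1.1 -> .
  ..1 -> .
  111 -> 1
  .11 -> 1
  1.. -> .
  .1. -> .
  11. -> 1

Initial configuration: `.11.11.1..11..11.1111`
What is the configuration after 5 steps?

.11.11.11.11..11.1111

.11.11....11..11.1111
.11.11.11.11..11.1111
.11.11.11.11..11.1111  (fixed point — unchanged through step 5)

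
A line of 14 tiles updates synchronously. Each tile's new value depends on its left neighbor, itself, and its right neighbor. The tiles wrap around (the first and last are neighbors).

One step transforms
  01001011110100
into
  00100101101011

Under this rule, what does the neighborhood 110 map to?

At position 9 the neighborhood is 110; the next row has 0 there.

0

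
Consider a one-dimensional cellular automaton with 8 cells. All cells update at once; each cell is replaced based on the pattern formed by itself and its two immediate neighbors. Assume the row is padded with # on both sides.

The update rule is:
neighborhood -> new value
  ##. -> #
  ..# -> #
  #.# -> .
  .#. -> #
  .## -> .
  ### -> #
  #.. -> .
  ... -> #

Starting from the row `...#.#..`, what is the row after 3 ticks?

.###.#.#
..##.#..
.#.#.#.#

.#.#.#.#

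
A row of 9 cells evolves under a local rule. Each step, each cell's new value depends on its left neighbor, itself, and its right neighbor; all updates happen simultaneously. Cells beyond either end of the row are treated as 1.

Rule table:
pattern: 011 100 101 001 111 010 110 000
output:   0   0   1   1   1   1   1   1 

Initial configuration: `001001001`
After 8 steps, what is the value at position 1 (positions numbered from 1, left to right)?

011011010
101101111
110110111
111011011
111101101
111110110
111111011
111111101
position 1 holds 1

1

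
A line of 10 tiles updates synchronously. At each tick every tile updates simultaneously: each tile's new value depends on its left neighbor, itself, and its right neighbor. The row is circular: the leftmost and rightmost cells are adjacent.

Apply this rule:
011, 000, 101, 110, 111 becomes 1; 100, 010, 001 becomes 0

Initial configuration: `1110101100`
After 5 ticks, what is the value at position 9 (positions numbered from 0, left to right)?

0

1111011100
1111111100
1111111100  (fixed point — unchanged through tick 5)
position 9 holds 0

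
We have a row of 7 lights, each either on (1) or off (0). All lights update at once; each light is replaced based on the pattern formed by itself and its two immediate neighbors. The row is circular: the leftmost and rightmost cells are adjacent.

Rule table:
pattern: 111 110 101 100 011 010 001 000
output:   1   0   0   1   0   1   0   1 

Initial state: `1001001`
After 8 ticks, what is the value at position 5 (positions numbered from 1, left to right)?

0

0101100
0100011
0111000
0010111
1010010
1011010
1000010
1111010
position 5 holds 0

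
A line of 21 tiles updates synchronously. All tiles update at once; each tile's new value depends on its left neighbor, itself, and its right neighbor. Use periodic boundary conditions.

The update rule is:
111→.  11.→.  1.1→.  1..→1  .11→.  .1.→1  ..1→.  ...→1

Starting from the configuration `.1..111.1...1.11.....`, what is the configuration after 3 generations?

11.....1111....111111

.11.....111.1...11111
...1111.....111......
11.....1111....111111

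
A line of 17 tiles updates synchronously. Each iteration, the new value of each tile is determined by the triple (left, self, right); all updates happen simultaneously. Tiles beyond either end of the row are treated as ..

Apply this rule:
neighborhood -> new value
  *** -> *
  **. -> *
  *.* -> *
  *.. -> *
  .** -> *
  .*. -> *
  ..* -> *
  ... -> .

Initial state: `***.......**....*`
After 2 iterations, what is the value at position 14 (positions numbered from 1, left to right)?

*

****.....****..**
*****...*********
position 14 holds *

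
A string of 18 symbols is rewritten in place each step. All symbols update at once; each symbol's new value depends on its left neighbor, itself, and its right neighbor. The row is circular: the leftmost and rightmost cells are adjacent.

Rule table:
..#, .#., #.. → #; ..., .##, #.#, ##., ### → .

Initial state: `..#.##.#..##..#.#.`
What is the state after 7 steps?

step 1: .##....###..###.##
step 2: ...#..#...##......
step 3: ..######.#..#.....
step 4: .#.......#####....
step 5: ###.....#.....#...
step 6: ...#...###...###.#
step 7: #.###.#...#.#....#

#.###.#...#.#....#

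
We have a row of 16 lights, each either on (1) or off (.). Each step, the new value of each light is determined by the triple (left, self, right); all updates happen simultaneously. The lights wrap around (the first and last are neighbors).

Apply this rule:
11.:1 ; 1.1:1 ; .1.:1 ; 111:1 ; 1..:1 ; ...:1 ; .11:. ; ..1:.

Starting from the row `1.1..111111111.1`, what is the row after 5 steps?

1111..111111111.
.1111..111111111
1.1111..11111111
11.1111..1111111
111.1111..111111

111.1111..111111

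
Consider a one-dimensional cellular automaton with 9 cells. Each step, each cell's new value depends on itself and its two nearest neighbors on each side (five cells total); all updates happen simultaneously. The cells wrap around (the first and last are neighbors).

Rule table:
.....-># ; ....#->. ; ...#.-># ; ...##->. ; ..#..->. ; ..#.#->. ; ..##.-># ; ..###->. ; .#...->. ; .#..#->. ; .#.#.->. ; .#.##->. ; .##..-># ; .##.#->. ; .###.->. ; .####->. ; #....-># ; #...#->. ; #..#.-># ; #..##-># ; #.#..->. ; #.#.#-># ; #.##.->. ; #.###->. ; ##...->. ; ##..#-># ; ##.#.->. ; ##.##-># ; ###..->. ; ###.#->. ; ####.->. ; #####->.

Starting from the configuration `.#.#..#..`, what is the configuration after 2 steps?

..#.#...#

step 1: #....#...
step 2: ..#.#...#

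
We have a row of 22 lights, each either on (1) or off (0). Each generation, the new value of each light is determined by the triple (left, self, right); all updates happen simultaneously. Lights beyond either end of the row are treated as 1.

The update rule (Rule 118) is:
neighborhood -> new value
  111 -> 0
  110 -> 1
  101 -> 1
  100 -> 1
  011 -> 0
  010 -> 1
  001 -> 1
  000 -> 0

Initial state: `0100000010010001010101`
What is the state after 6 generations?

1110000111111011111110
0011001000001100000011
1101111100010110000100
0110000110111011001111
1011001011001101110000
1101111101110110011001

1101111101110110011001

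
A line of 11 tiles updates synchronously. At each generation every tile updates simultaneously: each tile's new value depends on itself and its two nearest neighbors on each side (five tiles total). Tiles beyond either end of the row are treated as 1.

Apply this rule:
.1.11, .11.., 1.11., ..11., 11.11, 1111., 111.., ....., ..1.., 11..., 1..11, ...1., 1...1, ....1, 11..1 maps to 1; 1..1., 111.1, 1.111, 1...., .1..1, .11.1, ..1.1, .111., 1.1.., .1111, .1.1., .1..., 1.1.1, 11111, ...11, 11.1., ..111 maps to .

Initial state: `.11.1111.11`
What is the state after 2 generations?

1.........1

generation 1: 11.1..1.1..
generation 2: 1.........1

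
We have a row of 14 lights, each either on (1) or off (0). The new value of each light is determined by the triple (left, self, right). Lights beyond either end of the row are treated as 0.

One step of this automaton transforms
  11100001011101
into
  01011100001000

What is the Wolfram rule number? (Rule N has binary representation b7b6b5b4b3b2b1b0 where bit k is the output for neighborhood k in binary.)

position 1: 111 → 1  (bit 7 = 1)
position 2: 110 → 0  (bit 6 = 0)
position 8: 101 → 0  (bit 5 = 0)
position 3: 100 → 1  (bit 4 = 1)
position 0: 011 → 0  (bit 3 = 0)
position 7: 010 → 0  (bit 2 = 0)
position 6: 001 → 0  (bit 1 = 0)
position 4: 000 → 1  (bit 0 = 1)
bits b7..b0 = 10010001 = 145

145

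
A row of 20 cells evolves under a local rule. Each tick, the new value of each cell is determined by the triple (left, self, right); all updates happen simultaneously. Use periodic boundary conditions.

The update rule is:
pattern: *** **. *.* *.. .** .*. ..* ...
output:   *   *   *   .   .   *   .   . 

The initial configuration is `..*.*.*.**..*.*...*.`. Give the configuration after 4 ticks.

.....*****....*...*.

..******.*..***...*.
...*******...**...*.
....******....*...*.
.....*****....*...*.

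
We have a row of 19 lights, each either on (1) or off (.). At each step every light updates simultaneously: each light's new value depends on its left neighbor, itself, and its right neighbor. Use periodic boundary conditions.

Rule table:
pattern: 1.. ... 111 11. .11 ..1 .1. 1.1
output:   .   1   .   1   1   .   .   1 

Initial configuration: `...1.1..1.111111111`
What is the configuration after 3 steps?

.1..1....11.......1
1.....11.11.11111..
..111.1111111...1..

..111.1111111...1..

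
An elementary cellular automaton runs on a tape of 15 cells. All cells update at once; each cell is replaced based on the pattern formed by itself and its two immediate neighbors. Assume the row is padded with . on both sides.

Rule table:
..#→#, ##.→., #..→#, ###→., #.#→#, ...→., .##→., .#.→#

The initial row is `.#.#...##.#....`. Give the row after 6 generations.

#####.#..###...
.....####...#..
....#....#.###.
...###..###...#
..#...##...#.##
.###.#..#.###..

.###.#..#.###..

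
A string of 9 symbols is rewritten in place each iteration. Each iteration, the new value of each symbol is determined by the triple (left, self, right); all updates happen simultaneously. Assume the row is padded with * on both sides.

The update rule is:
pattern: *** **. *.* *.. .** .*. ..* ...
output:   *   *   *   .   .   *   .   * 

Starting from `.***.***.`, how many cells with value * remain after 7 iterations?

*.***.***
**.***.**
***.***.*
****.***.
*****.***
******.**
*******.*
count of *: 8

8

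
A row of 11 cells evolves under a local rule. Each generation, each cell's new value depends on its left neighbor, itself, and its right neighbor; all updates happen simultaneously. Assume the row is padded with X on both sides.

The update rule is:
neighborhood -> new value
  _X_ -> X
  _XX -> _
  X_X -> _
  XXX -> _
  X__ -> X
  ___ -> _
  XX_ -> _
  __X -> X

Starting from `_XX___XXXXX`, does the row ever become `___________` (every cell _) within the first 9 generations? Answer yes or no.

yes

___X_X_____
X_XX_XX___X
_______X_X_
X_____XX_X_
_X___X___X_
_XX_XXX_XX_
___________
all cells are _ at generation 7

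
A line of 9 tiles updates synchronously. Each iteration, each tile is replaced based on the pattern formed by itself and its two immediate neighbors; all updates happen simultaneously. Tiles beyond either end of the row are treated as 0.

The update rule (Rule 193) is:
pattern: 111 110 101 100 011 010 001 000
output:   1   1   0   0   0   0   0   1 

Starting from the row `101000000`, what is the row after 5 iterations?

100000001

000011111
111001111
011000111
001010011
100000001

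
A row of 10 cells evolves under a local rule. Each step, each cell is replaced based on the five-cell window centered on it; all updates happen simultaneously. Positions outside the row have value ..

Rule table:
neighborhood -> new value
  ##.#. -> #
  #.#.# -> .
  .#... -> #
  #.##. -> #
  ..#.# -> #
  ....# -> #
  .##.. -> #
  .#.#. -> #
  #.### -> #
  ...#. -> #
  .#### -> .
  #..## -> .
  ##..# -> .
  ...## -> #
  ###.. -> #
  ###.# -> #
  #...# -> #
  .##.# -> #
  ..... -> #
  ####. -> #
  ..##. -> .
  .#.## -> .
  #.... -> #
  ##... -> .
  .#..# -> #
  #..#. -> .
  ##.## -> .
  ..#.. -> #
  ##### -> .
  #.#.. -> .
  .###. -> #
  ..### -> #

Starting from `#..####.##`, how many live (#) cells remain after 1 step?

##.#.##.##
count of #: 7

7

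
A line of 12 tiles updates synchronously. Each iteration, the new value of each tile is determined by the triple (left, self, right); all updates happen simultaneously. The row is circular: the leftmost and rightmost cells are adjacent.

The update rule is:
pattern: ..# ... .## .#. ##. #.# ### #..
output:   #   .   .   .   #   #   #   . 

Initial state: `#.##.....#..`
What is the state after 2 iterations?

#.#....#..#.

.#.#....#..#
#.#....#..#.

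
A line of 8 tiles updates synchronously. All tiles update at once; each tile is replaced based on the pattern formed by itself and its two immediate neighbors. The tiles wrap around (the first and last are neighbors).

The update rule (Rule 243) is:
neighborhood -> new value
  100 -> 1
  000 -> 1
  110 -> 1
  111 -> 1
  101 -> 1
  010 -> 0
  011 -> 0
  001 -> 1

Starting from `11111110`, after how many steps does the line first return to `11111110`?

8

01111111
10111111
11011111
11101111
11110111
11111011
11111101
11111110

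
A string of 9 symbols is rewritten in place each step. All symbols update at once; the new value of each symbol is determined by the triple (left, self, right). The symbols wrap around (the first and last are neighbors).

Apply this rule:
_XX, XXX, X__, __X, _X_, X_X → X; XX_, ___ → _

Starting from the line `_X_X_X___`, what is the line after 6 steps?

XX_XXXXXX

XXXXXXX__
XXXXXX_XX
XXXXX_XXX
XXXX_XXXX
XXX_XXXXX
XX_XXXXXX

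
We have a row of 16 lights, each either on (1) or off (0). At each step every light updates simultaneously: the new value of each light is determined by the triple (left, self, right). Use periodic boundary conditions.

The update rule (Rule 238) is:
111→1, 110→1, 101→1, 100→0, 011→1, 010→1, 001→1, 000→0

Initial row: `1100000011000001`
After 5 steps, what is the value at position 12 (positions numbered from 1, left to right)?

step 1: 1100000111000011
step 2: 1100001111000111
step 3: 1100011111001111
step 4: 1100111111011111
step 5: 1101111111111111
position 12 holds 1

1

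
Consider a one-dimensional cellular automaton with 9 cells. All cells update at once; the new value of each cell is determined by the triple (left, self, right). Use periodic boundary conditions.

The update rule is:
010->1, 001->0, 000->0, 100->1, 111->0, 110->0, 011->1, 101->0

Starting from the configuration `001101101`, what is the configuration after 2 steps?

101001001
001101101

001101101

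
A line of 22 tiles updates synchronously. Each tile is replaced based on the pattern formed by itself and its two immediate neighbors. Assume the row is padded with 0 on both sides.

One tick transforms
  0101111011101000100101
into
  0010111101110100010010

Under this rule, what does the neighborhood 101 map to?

At position 2 the neighborhood is 101; the next row has 1 there.

1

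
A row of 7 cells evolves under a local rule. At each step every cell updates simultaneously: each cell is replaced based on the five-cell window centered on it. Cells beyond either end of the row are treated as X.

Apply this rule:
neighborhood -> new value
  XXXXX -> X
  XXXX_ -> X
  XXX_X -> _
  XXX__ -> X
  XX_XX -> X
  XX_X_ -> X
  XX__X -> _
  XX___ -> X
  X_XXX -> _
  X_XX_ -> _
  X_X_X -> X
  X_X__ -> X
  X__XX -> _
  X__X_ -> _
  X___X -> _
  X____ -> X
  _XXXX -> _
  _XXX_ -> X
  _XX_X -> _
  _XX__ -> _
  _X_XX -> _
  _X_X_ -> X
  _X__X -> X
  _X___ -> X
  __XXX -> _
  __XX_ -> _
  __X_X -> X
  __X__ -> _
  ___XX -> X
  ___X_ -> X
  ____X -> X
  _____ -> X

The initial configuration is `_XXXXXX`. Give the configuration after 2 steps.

X____XX

X__XXXX
X____XX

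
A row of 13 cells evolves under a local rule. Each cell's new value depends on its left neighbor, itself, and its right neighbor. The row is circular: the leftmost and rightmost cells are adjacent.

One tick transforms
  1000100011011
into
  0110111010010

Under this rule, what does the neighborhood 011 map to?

At position 8 the neighborhood is 011; the next row has 1 there.

1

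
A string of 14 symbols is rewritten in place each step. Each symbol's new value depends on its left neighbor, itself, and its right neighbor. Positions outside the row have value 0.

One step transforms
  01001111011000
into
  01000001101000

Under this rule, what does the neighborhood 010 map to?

At position 1 the neighborhood is 010; the next row has 1 there.

1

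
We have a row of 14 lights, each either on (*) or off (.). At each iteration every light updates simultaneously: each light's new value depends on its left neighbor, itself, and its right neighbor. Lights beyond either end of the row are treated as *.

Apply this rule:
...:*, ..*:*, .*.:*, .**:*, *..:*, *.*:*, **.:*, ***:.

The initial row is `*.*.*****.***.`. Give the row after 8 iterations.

*****...***.**
....*****.***.
*****...***.**  (repeats iteration 1; period 2)
iteration 8: ....*****.***.

....*****.***.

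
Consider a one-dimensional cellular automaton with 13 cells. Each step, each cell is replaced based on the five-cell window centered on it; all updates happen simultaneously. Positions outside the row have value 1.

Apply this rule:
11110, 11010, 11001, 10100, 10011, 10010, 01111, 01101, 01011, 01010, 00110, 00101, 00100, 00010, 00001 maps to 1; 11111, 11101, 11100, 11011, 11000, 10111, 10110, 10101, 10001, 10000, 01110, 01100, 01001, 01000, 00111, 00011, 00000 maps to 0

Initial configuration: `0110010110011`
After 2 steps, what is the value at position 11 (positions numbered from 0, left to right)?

0001111001101
0000110111100
position 11 holds 0

0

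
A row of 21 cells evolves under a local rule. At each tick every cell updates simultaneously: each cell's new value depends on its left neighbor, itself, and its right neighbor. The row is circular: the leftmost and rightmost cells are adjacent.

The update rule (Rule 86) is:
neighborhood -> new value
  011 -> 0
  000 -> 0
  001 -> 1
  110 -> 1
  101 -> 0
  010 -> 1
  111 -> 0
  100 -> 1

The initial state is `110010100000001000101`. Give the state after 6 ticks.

001110000011000101000

tick 1: 011110110000011101100
tick 2: 100010011000100100110
tick 3: 110111101101111111010
tick 4: 010000100100000001010
tick 5: 111001111110000011011
tick 6: 001110000011000101000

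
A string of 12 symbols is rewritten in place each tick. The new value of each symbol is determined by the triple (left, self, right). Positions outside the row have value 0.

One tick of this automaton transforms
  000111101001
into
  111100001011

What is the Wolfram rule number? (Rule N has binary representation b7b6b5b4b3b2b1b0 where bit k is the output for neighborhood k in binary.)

position 4: 111 → 0  (bit 7 = 0)
position 6: 110 → 0  (bit 6 = 0)
position 7: 101 → 0  (bit 5 = 0)
position 9: 100 → 0  (bit 4 = 0)
position 3: 011 → 1  (bit 3 = 1)
position 8: 010 → 1  (bit 2 = 1)
position 2: 001 → 1  (bit 1 = 1)
position 0: 000 → 1  (bit 0 = 1)
bits b7..b0 = 00001111 = 15

15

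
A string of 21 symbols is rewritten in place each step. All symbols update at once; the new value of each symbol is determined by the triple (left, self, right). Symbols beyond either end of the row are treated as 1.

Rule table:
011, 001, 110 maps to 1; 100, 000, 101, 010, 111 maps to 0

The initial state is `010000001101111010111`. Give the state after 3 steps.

000000011101001000100
000000110100010001001
000001110000100010011

000001110000100010011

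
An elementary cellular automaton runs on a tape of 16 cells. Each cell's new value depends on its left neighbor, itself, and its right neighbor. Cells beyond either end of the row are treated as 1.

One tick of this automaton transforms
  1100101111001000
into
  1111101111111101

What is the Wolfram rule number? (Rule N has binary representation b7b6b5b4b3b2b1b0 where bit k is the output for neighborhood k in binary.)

222

position 0: 111 → 1  (bit 7 = 1)
position 1: 110 → 1  (bit 6 = 1)
position 5: 101 → 0  (bit 5 = 0)
position 2: 100 → 1  (bit 4 = 1)
position 6: 011 → 1  (bit 3 = 1)
position 4: 010 → 1  (bit 2 = 1)
position 3: 001 → 1  (bit 1 = 1)
position 14: 000 → 0  (bit 0 = 0)
bits b7..b0 = 11011110 = 222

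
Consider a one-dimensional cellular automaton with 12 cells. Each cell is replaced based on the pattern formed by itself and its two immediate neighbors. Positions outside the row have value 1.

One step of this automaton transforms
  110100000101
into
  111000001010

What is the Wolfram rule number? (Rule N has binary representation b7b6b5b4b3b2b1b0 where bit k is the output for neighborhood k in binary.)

position 0: 111 → 1  (bit 7 = 1)
position 1: 110 → 1  (bit 6 = 1)
position 2: 101 → 1  (bit 5 = 1)
position 4: 100 → 0  (bit 4 = 0)
position 11: 011 → 0  (bit 3 = 0)
position 3: 010 → 0  (bit 2 = 0)
position 8: 001 → 1  (bit 1 = 1)
position 5: 000 → 0  (bit 0 = 0)
bits b7..b0 = 11100010 = 226

226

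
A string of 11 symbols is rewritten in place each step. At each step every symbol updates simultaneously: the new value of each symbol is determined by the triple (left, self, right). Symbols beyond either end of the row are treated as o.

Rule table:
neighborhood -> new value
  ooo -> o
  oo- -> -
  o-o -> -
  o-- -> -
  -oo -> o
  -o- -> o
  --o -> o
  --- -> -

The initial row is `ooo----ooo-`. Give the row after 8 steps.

oo----ooo--
o----ooo--o
----ooo--oo
---ooo--ooo
--ooo--oooo
-ooo--ooooo
-oo--oooooo
-o--ooooooo

-o--ooooooo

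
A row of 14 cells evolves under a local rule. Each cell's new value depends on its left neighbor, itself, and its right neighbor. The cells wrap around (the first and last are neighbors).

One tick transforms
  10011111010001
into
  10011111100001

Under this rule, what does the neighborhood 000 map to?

At position 11 the neighborhood is 000; the next row has 0 there.

0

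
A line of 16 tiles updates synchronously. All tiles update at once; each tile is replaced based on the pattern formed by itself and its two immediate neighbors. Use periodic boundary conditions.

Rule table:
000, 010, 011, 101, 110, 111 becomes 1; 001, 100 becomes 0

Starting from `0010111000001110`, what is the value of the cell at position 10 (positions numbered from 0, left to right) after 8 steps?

1

step 1: 1011111011101110
step 2: 1111111111111111
step 3: 1111111111111111  (fixed point — unchanged through step 8)
position 10 holds 1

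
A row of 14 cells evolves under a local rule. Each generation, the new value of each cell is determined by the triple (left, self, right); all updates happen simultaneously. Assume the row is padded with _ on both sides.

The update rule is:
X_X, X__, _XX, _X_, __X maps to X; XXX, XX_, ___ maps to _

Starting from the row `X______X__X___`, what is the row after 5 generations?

XX____XXXXXX__
X_X__XX_____X_
XXXXXX_X___XXX
X_____XXX_XX__
XX___XX__XX_X_

XX___XX__XX_X_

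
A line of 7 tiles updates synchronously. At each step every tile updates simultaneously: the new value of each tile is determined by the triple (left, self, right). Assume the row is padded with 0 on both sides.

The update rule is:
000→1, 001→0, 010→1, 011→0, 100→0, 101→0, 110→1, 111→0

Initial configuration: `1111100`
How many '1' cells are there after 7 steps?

4

0000101
1110101
0010101
1010101
1010101  (fixed point — unchanged through step 7)
count of 1: 4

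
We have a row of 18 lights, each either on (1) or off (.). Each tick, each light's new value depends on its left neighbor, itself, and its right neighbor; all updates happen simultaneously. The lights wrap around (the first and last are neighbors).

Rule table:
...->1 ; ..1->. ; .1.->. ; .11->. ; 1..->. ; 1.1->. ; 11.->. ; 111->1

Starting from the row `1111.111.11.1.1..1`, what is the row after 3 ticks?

......1..1111111..

111...1...........
.1..1...111111111.
......1..1111111..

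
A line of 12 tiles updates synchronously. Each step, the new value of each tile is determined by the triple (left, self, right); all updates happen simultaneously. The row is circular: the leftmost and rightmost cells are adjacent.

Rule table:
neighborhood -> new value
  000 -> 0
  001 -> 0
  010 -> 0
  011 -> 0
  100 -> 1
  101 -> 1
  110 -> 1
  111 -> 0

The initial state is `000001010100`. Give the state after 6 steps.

000000101010
000000010101
100000001010
010000000101
101000000010
010100000001

010100000001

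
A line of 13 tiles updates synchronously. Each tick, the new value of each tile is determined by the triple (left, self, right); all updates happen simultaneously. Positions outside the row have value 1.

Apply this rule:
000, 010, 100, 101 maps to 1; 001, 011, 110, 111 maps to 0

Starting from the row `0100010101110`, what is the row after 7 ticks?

tick 1: 1111011110001
tick 2: 0000100001100
tick 3: 1110111100010
tick 4: 0001000011011
tick 5: 1101111000100
tick 6: 0010000110110
tick 7: 1011110001001

1011110001001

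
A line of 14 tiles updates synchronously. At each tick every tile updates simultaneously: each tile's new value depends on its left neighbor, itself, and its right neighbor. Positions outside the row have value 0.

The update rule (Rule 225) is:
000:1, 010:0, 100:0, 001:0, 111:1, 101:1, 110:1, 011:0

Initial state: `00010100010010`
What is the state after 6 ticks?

00010011100001

tick 1: 11001001000000
tick 2: 01000000011111
tick 3: 00011111001111
tick 4: 11001111000111
tick 5: 01000111010011
tick 6: 00010011100001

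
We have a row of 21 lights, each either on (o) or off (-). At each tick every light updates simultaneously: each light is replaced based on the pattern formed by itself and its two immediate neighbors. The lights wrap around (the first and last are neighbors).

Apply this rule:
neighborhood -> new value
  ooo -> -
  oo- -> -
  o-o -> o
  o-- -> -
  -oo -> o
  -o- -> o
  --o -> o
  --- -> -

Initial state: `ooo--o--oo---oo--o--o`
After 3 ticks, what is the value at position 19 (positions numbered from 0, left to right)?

-

----oo-oo---oo--oo-oo
---oo-oo---oo--oo-oo-
--oo-oo---oo--oo-oo--
position 19 holds -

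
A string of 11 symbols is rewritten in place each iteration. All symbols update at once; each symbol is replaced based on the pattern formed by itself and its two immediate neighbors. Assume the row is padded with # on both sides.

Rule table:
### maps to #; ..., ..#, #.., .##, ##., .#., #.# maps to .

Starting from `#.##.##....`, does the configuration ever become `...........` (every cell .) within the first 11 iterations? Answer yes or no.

yes

...........
all cells are . at iteration 1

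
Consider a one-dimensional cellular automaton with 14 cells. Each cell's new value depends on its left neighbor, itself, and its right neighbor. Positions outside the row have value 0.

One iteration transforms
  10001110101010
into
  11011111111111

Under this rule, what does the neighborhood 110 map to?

At position 6 the neighborhood is 110; the next row has 1 there.

1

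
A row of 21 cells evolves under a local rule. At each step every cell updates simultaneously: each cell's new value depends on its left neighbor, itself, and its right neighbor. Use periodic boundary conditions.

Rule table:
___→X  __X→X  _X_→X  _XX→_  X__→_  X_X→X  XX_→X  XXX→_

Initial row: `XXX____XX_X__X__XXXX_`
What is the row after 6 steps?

step 1: __X_XXX_XXX_XX_X___XX
step 2: _XXX__XX__XX_XXX_XX_X
step 3: X__X_X_X_X_XX__XX_XXX
step 4: X_XXXXXXXXX_X_X_XX___
step 5: XX________XXXXXX_X_XX
step 6: _X_XXXXXXX_____XXXX__

_X_XXXXXXX_____XXXX__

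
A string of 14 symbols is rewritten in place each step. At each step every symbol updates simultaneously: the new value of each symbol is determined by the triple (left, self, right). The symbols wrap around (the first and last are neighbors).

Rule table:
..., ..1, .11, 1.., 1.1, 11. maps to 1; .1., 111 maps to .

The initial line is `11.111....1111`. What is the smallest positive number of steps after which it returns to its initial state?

2

step 1: .111.111111...
step 2: 11.111....1111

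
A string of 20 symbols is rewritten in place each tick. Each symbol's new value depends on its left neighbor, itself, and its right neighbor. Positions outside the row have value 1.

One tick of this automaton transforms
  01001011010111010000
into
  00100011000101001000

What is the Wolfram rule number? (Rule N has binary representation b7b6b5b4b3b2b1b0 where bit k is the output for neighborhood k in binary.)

88

position 12: 111 → 0  (bit 7 = 0)
position 7: 110 → 1  (bit 6 = 1)
position 0: 101 → 0  (bit 5 = 0)
position 2: 100 → 1  (bit 4 = 1)
position 6: 011 → 1  (bit 3 = 1)
position 1: 010 → 0  (bit 2 = 0)
position 3: 001 → 0  (bit 1 = 0)
position 17: 000 → 0  (bit 0 = 0)
bits b7..b0 = 01011000 = 88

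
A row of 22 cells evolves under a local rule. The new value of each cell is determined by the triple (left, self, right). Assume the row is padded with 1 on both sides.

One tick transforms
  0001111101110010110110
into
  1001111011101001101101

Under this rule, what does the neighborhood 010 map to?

0

At position 14 the neighborhood is 010; the next row has 0 there.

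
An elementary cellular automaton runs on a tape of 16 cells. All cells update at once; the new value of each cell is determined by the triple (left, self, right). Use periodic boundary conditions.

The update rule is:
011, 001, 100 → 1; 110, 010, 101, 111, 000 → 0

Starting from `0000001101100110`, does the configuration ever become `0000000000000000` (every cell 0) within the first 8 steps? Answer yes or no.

no

0000011001011101
1000110110010000
0101100101101001
0001011001000110
0010010110101101
1101100100001000
1001011010010101
0110010001100001
step 8 is 0110010001100001, still not uniform 0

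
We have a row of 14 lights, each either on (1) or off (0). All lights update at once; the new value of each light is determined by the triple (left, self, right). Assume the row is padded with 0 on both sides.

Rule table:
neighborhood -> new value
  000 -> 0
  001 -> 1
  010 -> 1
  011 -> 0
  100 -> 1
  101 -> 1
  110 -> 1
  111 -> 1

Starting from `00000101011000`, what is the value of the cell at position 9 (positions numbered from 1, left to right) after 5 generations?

1

00001111101100
00010111110110
00111011111011
01011101111101
11101110111111
position 9 holds 1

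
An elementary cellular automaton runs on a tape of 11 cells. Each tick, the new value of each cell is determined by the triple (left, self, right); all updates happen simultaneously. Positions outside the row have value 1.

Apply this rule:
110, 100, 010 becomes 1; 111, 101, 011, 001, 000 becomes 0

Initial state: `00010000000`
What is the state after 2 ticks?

10011000000
11001100000

11001100000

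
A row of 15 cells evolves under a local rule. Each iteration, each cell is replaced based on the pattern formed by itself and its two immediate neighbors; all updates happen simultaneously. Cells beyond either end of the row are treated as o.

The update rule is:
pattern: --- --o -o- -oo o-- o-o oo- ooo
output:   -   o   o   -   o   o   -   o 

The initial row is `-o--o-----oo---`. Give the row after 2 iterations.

oooooo---o--o-o
ooooo-o-oooooo-

ooooo-o-oooooo-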